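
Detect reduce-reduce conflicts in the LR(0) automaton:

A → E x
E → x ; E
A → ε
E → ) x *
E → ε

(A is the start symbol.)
Yes — I0: [A → .] vs [E → .]

Augment with A' → A and build the canonical LR(0) collection (I0 = CLOSURE({[A' → . A]}), then GOTO on every symbol after a dot until no new states appear). It has 10 states:
  I0: { [A → . E x], [A → .], [A' → . A], [E → . ) x *], [E → . x ; E], [E → .] }  — shift, 2 reduces
  I1: { [E → ) . x *] }  — shift
  I2: { [A' → A .] }  — accept
  I3: { [A → E . x] }  — shift
  I4: { [E → x . ; E] }  — shift
  I5: { [E → . ) x *], [E → . x ; E], [E → .], [E → x ; . E] }  — shift, reduce
  I6: { [E → x ; E .] }  — reduce
  I7: { [A → E x .] }  — reduce
  I8: { [E → ) x . *] }  — shift
  I9: { [E → ) x * .] }  — reduce

I0 contains complete items [A → .], [E → .] — reduce-reduce conflict.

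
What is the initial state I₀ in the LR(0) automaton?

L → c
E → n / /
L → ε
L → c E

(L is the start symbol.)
First, augment the grammar with L' → L
I₀ = CLOSURE({ [L' → . L] }):
  [L' → . L] has the dot before L: add [L → . c], [L → .], [L → . c E]
No further items can be added.

I₀ = { [L → . c E], [L → . c], [L → .], [L' → . L] }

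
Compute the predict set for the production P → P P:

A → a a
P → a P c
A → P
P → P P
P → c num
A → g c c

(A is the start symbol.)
{ 'a', 'c' }

PREDICT(P → P P) = (FIRST(RHS) \ {ε}) ∪ (FOLLOW(P) if ε ∈ FIRST(RHS), i.e. RHS ⇒* ε)
FIRST(P) = { 'a', 'c' }
FIRST(P P) = { 'a', 'c' }
ε ∉ FIRST(P P), so FOLLOW(P) is not added.
PREDICT(P → P P) = { 'a', 'c' }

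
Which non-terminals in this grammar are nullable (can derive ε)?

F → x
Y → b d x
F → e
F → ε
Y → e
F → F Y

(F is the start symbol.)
ε-productions: F → ε
So F is immediately nullable.
No further non-terminal can be added: every production for the remaining non-terminals contains a terminal or a non-nullable non-terminal.
Nullable = { 'F' }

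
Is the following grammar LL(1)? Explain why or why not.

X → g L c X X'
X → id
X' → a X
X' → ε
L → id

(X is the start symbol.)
A grammar is LL(1) if for each non-terminal N with multiple productions, the predict sets of those productions are pairwise disjoint, where PREDICT(N → α) = (FIRST(α) \ {ε}) ∪ (FOLLOW(N) if α ⇒* ε).

Relevant sets:
  FOLLOW(X') = { $, 'a' }

For X:
  PREDICT(X → g L c X X') = { 'g' }
  PREDICT(X → id) = { 'id' }
For X':
  PREDICT(X' → a X) = { 'a' }
  PREDICT(X' → ε) = { $, 'a' }
L has a single production, so nothing to check there.

Conflict found: Predict set conflict for X': { 'a' }
The grammar is NOT LL(1).

Answer: No. Predict set conflict for X': { 'a' }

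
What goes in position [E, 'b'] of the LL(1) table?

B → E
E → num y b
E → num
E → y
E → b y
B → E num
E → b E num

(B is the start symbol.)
E → b y, E → b E num

To find M[E, 'b'], we find productions for E where 'b' is in the predict set (PREDICT(N → α) = (FIRST(α) \ {ε}) ∪ (FOLLOW(N) if α ⇒* ε)).

E → num y b: PREDICT = { 'num' }
E → num: PREDICT = { 'num' }
E → y: PREDICT = { 'y' }
E → b y: PREDICT = { 'b' }
  'b' is in predict set, so this production goes in M[E, 'b']
E → b E num: PREDICT = { 'b' }
  'b' is in predict set, so this production goes in M[E, 'b']

M[E, 'b'] = E → b y, E → b E num  (a multiply-defined cell — the grammar is not LL(1))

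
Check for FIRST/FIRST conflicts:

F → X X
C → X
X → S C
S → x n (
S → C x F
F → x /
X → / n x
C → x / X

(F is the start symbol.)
Yes. F → X X / F → x '/' on { 'x' }; C → X / C → x '/' X on { 'x' }; X → S C / X → '/' n x on { '/' }; S → x n '(' / S → C x F on { 'x' }

A FIRST/FIRST conflict occurs when two productions N → α and N → β for the same non-terminal have FIRST(α) ∩ FIRST(β) ≠ ∅ (with ε ∈ FIRST of a nullable right-hand side, so two nullable alternatives also conflict).

FIRST sets of the non-terminals at (or reachable through a nullable prefix from) the front of some alternative:
  FIRST(X) = { '/', 'x' }
  FIRST(S) = { '/', 'x' }
  FIRST(C) = { '/', 'x' }

Productions for F:
  F → X X: FIRST = { '/', 'x' }
  F → x /: FIRST = { 'x' }
Productions for C:
  C → X: FIRST = { '/', 'x' }
  C → x / X: FIRST = { 'x' }
Productions for X:
  X → S C: FIRST = { '/', 'x' }
  X → / n x: FIRST = { '/' }
Productions for S:
  S → x n (: FIRST = { 'x' }
  S → C x F: FIRST = { '/', 'x' }

Conflict for F: F → X X and F → x /
  Overlap: { 'x' }
Conflict for C: C → X and C → x / X
  Overlap: { 'x' }
Conflict for X: X → S C and X → / n x
  Overlap: { '/' }
Conflict for S: S → x n ( and S → C x F
  Overlap: { 'x' }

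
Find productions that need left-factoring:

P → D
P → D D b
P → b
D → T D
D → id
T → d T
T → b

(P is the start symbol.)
Left-factoring is needed when two productions for the same non-terminal
share a common prefix on the right-hand side.

Productions for P:
  P → D
  P → D D b
  P → b
Productions for D:
  D → T D
  D → id
Productions for T:
  T → d T
  T → b

Found common prefix 'D' in productions for P

Answer: Yes, P has productions with common prefix 'D'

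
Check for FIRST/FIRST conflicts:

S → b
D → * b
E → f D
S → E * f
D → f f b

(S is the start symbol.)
No FIRST/FIRST conflicts.

A FIRST/FIRST conflict occurs when two productions N → α and N → β for the same non-terminal have FIRST(α) ∩ FIRST(β) ≠ ∅ (with ε ∈ FIRST of a nullable right-hand side, so two nullable alternatives also conflict).

FIRST sets of the non-terminals at (or reachable through a nullable prefix from) the front of some alternative:
  FIRST(E) = { 'f' }

Productions for S:
  S → b: FIRST = { 'b' }
  S → E * f: FIRST = { 'f' }
Productions for D:
  D → * b: FIRST = { '*' }
  D → f f b: FIRST = { 'f' }
E has only one production, so no FIRST/FIRST conflict is possible there.

All alternatives of each non-terminal have pairwise disjoint FIRST sets.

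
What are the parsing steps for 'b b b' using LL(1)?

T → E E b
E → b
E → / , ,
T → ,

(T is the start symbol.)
LL(1) parsing maintains a stack (initially the start symbol over $) and the input. At each step: if the stack top is a terminal, match it against the current input token; if it is a non-terminal N, replace it with the RHS of M[N, lookahead] (the unique production whose predict set contains the lookahead).

Stack is shown with the top on the left.

Stack    Input    Action
------------------------
T $      b b b $  output T → E E b
E E b $  b b b $  output E → b
b E b $  b b b $  match 'b'
E b $    b b $    output E → b
b b $    b b $    match 'b'
b $      b $      match 'b'
$        $        accept

The string is accepted.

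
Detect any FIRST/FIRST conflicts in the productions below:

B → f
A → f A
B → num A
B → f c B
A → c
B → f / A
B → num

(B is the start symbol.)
Yes. B → f / B → f c B on { 'f' }; B → f / B → f '/' A on { 'f' }; B → num A / B → num on { 'num' }; B → f c B / B → f '/' A on { 'f' }

Productions for B:
  B → f: FIRST = { 'f' }
  B → num A: FIRST = { 'num' }
  B → f c B: FIRST = { 'f' }
  B → f / A: FIRST = { 'f' }
  B → num: FIRST = { 'num' }
Productions for A:
  A → f A: FIRST = { 'f' }
  A → c: FIRST = { 'c' }

Conflict for B: B → f and B → f c B
  Overlap: { 'f' }
Conflict for B: B → f and B → f / A
  Overlap: { 'f' }
Conflict for B: B → num A and B → num
  Overlap: { 'num' }
Conflict for B: B → f c B and B → f / A
  Overlap: { 'f' }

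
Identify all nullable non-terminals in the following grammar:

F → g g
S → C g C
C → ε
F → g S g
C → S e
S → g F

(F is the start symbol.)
ε-productions: C → ε
So C is immediately nullable.
No further non-terminal can be added: every production for the remaining non-terminals contains a terminal or a non-nullable non-terminal.
Nullable = { 'C' }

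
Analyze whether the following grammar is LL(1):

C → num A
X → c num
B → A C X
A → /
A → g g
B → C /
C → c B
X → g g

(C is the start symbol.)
Yes, the grammar is LL(1).

Relevant sets:
  FIRST(A) = { '/', 'g' }
  FIRST(C) = { 'c', 'num' }

For C:
  PREDICT(C → num A) = { 'num' }
  PREDICT(C → c B) = { 'c' }
For X:
  PREDICT(X → c num) = { 'c' }
  PREDICT(X → g g) = { 'g' }
For B:
  PREDICT(B → A C X) = { '/', 'g' }
  PREDICT(B → C '/') = { 'c', 'num' }
For A:
  PREDICT(A → '/') = { '/' }
  PREDICT(A → g g) = { 'g' }

All predict sets are disjoint. The grammar IS LL(1).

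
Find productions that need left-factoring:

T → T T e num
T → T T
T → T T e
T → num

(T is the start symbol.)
Yes, T has productions with common prefix 'T T'

Left-factoring is needed when two productions for the same non-terminal
share a common prefix on the right-hand side.

Productions for T:
  T → T T e num
  T → T T
  T → T T e
  T → num

Found common prefix 'T T' in productions for T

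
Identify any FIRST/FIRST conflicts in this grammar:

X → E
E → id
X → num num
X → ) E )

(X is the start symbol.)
A FIRST/FIRST conflict occurs when two productions N → α and N → β for the same non-terminal have FIRST(α) ∩ FIRST(β) ≠ ∅ (with ε ∈ FIRST of a nullable right-hand side, so two nullable alternatives also conflict).

FIRST sets of the non-terminals at (or reachable through a nullable prefix from) the front of some alternative:
  FIRST(E) = { 'id' }

Productions for X:
  X → E: FIRST = { 'id' }
  X → num num: FIRST = { 'num' }
  X → ) E ): FIRST = { ')' }
E has only one production, so no FIRST/FIRST conflict is possible there.

All alternatives of each non-terminal have pairwise disjoint FIRST sets.

Answer: No FIRST/FIRST conflicts.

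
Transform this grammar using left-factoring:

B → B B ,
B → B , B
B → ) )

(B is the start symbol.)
B → B B'
B' → B ,
B' → , B
B → ) )

Left-factoring transforms A → αβ₁ | αβ₂ into A → αA' and A' → β₁ | β₂
(α is the longest common prefix among the alternatives). Repeat until
no nonterminal has two alternatives with a common prefix.

Round 1: B has alternatives sharing prefix 'B'. Introduce B': B → B B'
  Add: B' → B ,
  Add: B' → , B

No remaining common prefixes — done.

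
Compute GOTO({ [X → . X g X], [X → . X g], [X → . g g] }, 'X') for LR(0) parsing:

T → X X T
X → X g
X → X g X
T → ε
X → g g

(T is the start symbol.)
GOTO(I, 'X') = CLOSURE({ [A → αX.β] : [A → α.Xβ] ∈ I, X = 'X' })

Items with dot before 'X', with the dot advanced:
  [X → . X g] → [X → X . g]
  [X → . X g X] → [X → X . g X]
Closure adds nothing (no advanced item has the dot before a non-terminal).

GOTO = { [X → X . g X], [X → X . g] }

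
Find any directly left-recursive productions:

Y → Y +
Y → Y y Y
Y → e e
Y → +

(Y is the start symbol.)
Yes, Y is left-recursive

Direct left recursion occurs when N → N α for some non-terminal N (the right-hand side begins with the left-hand side itself).

Y → Y +: LEFT RECURSIVE (starts with Y)
Y → Y y Y: LEFT RECURSIVE (starts with Y)
Y → e e: starts with e
Y → +: starts with '+'

The grammar has direct left recursion on: Y.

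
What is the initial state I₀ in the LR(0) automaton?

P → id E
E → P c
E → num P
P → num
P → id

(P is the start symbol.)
{ [P → . id E], [P → . id], [P → . num], [P' → . P] }

First, augment the grammar with P' → P
I₀ = CLOSURE({ [P' → . P] }):
  [P' → . P] has the dot before P: add [P → . id E], [P → . num], [P → . id]
No further items can be added.

I₀ = { [P → . id E], [P → . id], [P → . num], [P' → . P] }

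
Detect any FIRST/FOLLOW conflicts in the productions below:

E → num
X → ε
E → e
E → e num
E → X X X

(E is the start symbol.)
Nullable non-terminals: E, X.
FIRST sets used below: FIRST(X) = { ε }

E: nullable alternative(s) E → X X X; FOLLOW(E) = { $ }
  E → num: FIRST \ {ε} = { 'num' } — disjoint from FOLLOW(E)
  E → e: FIRST \ {ε} = { 'e' } — disjoint from FOLLOW(E)
  E → e num: FIRST \ {ε} = { 'e' } — disjoint from FOLLOW(E)
  E → X X X: FIRST \ {ε} = { } — this is the only nullable alternative, skip
X has a nullable alternative but only one production, so nothing to check.

No FIRST/FOLLOW conflicts found.

Answer: No FIRST/FOLLOW conflicts.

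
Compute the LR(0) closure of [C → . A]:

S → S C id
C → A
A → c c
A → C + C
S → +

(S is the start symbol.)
{ [A → . C + C], [A → . c c], [C → . A] }

Start with: [C → . A]
  [C → . A] has the dot before A: add [A → . c c], [A → . C + C]
  [A → . C + C] has the dot before C: all C-items already present
No further items can be added.

CLOSURE = { [A → . C + C], [A → . c c], [C → . A] }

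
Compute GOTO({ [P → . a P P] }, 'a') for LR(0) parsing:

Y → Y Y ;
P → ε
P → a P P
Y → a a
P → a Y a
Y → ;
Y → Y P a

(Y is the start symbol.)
GOTO(I, 'a') = CLOSURE({ [A → αX.β] : [A → α.Xβ] ∈ I, X = 'a' })

Items with dot before 'a', with the dot advanced:
  [P → . a P P] → [P → a . P P]
Closure of the advanced items:
  [P → a . P P] has the dot before P: add [P → .], [P → . a P P], [P → . a Y a]

GOTO = { [P → . a P P], [P → . a Y a], [P → .], [P → a . P P] }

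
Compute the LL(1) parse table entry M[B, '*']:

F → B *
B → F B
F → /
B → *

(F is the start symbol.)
B → F B, B → *

To find M[B, '*'], we find productions for B where '*' is in the predict set (PREDICT(N → α) = (FIRST(α) \ {ε}) ∪ (FOLLOW(N) if α ⇒* ε)).

Relevant sets:
  FIRST(F) = { '*', '/' }

B → F B: PREDICT = { '*', '/' }
  '*' is in predict set, so this production goes in M[B, '*']
B → *: PREDICT = { '*' }
  '*' is in predict set, so this production goes in M[B, '*']

M[B, '*'] = B → F B, B → *  (a multiply-defined cell — the grammar is not LL(1))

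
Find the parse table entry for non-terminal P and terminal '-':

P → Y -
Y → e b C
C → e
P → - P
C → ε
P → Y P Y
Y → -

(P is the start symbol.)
To find M[P, '-'], we find productions for P where '-' is in the predict set (PREDICT(N → α) = (FIRST(α) \ {ε}) ∪ (FOLLOW(N) if α ⇒* ε)).

Relevant sets:
  FIRST(Y) = { '-', 'e' }

P → Y -: PREDICT = { '-', 'e' }
  '-' is in predict set, so this production goes in M[P, '-']
P → - P: PREDICT = { '-' }
  '-' is in predict set, so this production goes in M[P, '-']
P → Y P Y: PREDICT = { '-', 'e' }
  '-' is in predict set, so this production goes in M[P, '-']

M[P, '-'] = P → Y -, P → - P, P → Y P Y  (a multiply-defined cell — the grammar is not LL(1))

Answer: P → Y -, P → - P, P → Y P Y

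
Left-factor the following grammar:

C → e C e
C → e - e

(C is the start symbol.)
C → e C'
C' → C e
C' → - e

Left-factoring transforms A → αβ₁ | αβ₂ into A → αA' and A' → β₁ | β₂
(α is the longest common prefix among the alternatives). Repeat until
no nonterminal has two alternatives with a common prefix.

Round 1: C has alternatives sharing prefix 'e'. Introduce C': C → e C'
  Add: C' → C e
  Add: C' → - e

No remaining common prefixes — done.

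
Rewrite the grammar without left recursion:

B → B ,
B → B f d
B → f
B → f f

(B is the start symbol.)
B is directly left-recursive. The standard transformation for
  A → A α₁ | ... | A α_m | β₁ | ... | β_n
is
  A  → β₁ A' | ... | β_n A'
  A' → α₁ A' | ... | α_m A' | ε

B → f becomes B → f B'
B → f f becomes B → f f B'
B → B , becomes B' → , B'
B → B f d becomes B' → f d B'
Add B' → ε

Resulting grammar:
B → f B'
B → f f B'
B' → , B'
B' → f d B'
B' → ε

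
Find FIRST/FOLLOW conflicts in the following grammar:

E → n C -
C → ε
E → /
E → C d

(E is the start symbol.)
A FIRST/FOLLOW conflict occurs when a non-terminal N has a nullable alternative N → β (β ⇒* ε) and another alternative N → α with FIRST(α) ∩ FOLLOW(N) ≠ ∅: on such a lookahead the parser cannot decide between expanding α and letting N vanish via β.

Nullable non-terminals: C.
C has a nullable alternative but only one production, so nothing to check.

E has no nullable alternative, so no FIRST/FOLLOW check is needed there.

No FIRST/FOLLOW conflicts found.

Answer: No FIRST/FOLLOW conflicts.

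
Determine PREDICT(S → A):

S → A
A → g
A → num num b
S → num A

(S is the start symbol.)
{ 'g', 'num' }

PREDICT(S → A) = (FIRST(RHS) \ {ε}) ∪ (FOLLOW(S) if ε ∈ FIRST(RHS), i.e. RHS ⇒* ε)
FIRST(A) = { 'g', 'num' }
FIRST(A) = { 'g', 'num' }
ε ∉ FIRST(A), so FOLLOW(S) is not added.
PREDICT(S → A) = { 'g', 'num' }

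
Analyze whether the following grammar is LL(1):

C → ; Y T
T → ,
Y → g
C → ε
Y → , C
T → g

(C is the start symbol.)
A grammar is LL(1) if for each non-terminal N with multiple productions, the predict sets of those productions are pairwise disjoint, where PREDICT(N → α) = (FIRST(α) \ {ε}) ∪ (FOLLOW(N) if α ⇒* ε).

Relevant sets:
  FOLLOW(C) = { $, ',', 'g' }

For C:
  PREDICT(C → ';' Y T) = { ';' }
  PREDICT(C → ε) = { $, ',', 'g' }
For T:
  PREDICT(T → ',') = { ',' }
  PREDICT(T → g) = { 'g' }
For Y:
  PREDICT(Y → g) = { 'g' }
  PREDICT(Y → ',' C) = { ',' }

All predict sets are disjoint. The grammar IS LL(1).

Answer: Yes, the grammar is LL(1).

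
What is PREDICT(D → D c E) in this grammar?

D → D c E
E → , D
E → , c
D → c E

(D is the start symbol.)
PREDICT(D → D c E) = (FIRST(RHS) \ {ε}) ∪ (FOLLOW(D) if ε ∈ FIRST(RHS), i.e. RHS ⇒* ε)
FIRST(D) = { 'c' }
FIRST(D c E) = { 'c' }
ε ∉ FIRST(D c E), so FOLLOW(D) is not added.
PREDICT(D → D c E) = { 'c' }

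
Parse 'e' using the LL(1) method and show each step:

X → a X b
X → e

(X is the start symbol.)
Stack is shown with the top on the left.

Stack  Input  Action
--------------------
X $    e $    output X → e
e $    e $    match 'e'
$      $      accept

The string is accepted.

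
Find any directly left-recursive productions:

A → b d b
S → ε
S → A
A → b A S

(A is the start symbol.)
No direct left recursion

A → b d b: starts with b
S → ε: starts with ε
S → A: starts with A
A → b A S: starts with b

No direct left recursion found.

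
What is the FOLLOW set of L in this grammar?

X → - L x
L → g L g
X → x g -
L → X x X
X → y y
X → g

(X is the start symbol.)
{ 'g', 'x' }

To compute FOLLOW(L), find every occurrence of L on a right-hand side N → α L β: add FIRST(β) \ {ε}, and if β is empty or nullable also add FOLLOW(N). Iterate to a fixed point.

In X → - L x: L is followed by x, add FIRST(x) \ {ε} = { 'x' }
In L → g L g: L is followed by g, add FIRST(g) \ {ε} = { 'g' }

Taking the union: FOLLOW(L) = { 'g', 'x' }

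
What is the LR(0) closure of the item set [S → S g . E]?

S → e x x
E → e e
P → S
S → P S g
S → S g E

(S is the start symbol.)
{ [E → . e e], [S → S g . E] }

To compute CLOSURE, for each item [A → α.Bβ] where B is a non-terminal, add [B → .γ] for all productions B → γ; repeat for the newly added items until nothing changes.

Start with: [S → S g . E]
  [S → S g . E] has the dot before E: add [E → . e e]
No further items can be added.

CLOSURE = { [E → . e e], [S → S g . E] }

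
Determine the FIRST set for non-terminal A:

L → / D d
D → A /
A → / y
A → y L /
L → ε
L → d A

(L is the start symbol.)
{ '/', 'y' }

To compute FIRST(A), examine every production with A on the left-hand side, reading each right-hand side left to right until a non-nullable symbol is reached.

From A → / y:
  - '/' is a terminal: add '/' and stop
From A → y L /:
  - y is a terminal: add 'y' and stop

Collecting: FIRST(A) = { '/', 'y' }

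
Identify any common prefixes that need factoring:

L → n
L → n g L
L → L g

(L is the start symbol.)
Left-factoring is needed when two productions for the same non-terminal
share a common prefix on the right-hand side.

Productions for L:
  L → n
  L → n g L
  L → L g

Found common prefix 'n' in productions for L

Answer: Yes, L has productions with common prefix 'n'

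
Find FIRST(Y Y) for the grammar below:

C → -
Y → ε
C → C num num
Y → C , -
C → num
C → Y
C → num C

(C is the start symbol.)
{ ',', '-', 'num', ε }

FIRST sets of the non-terminals involved (from the grammar, by fixed-point iteration):
  FIRST(Y) = { ',', '-', 'num', ε }

To compute FIRST(Y Y), process the symbols left to right:
Symbol Y is a non-terminal. Add FIRST(Y) \ {ε} = { ',', '-', 'num' }
Y is nullable (ε ∈ FIRST(Y)), continue to the next symbol.
Symbol Y is a non-terminal. Add FIRST(Y) \ {ε} = { ',', '-', 'num' }
Y is nullable (ε ∈ FIRST(Y)), continue to the next symbol.
All symbols are nullable, so ε is in the result.
FIRST(Y Y) = { ',', '-', 'num', ε }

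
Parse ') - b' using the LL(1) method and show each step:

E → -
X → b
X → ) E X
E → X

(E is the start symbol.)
Stack is shown with the top on the left.

Stack    Input    Action
------------------------
E $      ) - b $  output E → X
X $      ) - b $  output X → ) E X
) E X $  ) - b $  match ')'
E X $    - b $    output E → -
- X $    - b $    match '-'
X $      b $      output X → b
b $      b $      match 'b'
$        $        accept

The string is accepted.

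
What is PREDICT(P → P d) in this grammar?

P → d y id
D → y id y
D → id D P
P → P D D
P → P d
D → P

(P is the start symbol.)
PREDICT(P → P d) = (FIRST(RHS) \ {ε}) ∪ (FOLLOW(P) if ε ∈ FIRST(RHS), i.e. RHS ⇒* ε)
FIRST(P) = { 'd' }
FIRST(P d) = { 'd' }
ε ∉ FIRST(P d), so FOLLOW(P) is not added.
PREDICT(P → P d) = { 'd' }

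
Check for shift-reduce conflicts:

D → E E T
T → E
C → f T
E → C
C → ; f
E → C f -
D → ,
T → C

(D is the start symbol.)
A shift-reduce conflict occurs when an LR(0) state has both:
  - a complete (reduce) item [A → α .] (dot at the end), and
  - a shift item [B → β . c γ] (dot before a terminal).

Augment with D' → D and build the canonical LR(0) collection (I0 = CLOSURE({[D' → . D]}), then GOTO on every symbol after a dot until no new states appear). It has 15 states:
  I0: { [C → . ; f], [C → . f T], [D → . ,], [D → . E E T], [D' → . D], [E → . C f -], [E → . C] }  — shift
  I1: { [D → , .] }  — reduce
  I2: { [C → ; . f] }  — shift
  I3: { [E → C . f -], [E → C .] }  — shift, reduce
  I4: { [D' → D .] }  — accept
  I5: { [C → . ; f], [C → . f T], [D → E . E T], [E → . C f -], [E → . C] }  — shift
  I6: { [C → . ; f], [C → . f T], [C → f . T], [E → . C f -], [E → . C], [T → . C], [T → . E] }  — shift
  I7: { [E → C . f -], [E → C .], [T → C .] }  — shift, 2 reduces
  I8: { [T → E .] }  — reduce
  I9: { [C → f T .] }  — reduce
  I10: { [E → C f . -] }  — shift
  I11: { [E → C f - .] }  — reduce
  I12: { [C → . ; f], [C → . f T], [D → E E . T], [E → . C f -], [E → . C], [T → . C], [T → . E] }  — shift
  I13: { [D → E E T .] }  — reduce
  I14: { [C → ; f .] }  — reduce

I3 contains reduce item [E → C .] and shift item [E → C . f -] — shift-reduce conflict.
I7 contains reduce items [E → C .], [T → C .] and shift item [E → C . f -] — shift-reduce conflict.

Answer: Yes — I3: [E → C .] vs [E → C . f -]; I7: [E → C .] vs [E → C . f -]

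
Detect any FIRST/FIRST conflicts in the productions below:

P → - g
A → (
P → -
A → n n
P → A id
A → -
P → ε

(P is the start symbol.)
Yes. P → '-' g / P → '-' on { '-' }; P → '-' g / P → A id on { '-' }; P → '-' / P → A id on { '-' }

FIRST sets of the non-terminals at (or reachable through a nullable prefix from) the front of some alternative:
  FIRST(A) = { '(', '-', 'n' }

Productions for P:
  P → - g: FIRST = { '-' }
  P → -: FIRST = { '-' }
  P → A id: FIRST = { '(', '-', 'n' }
  P → ε: FIRST = { ε }
Productions for A:
  A → (: FIRST = { '(' }
  A → n n: FIRST = { 'n' }
  A → -: FIRST = { '-' }

Conflict for P: P → - g and P → -
  Overlap: { '-' }
Conflict for P: P → - g and P → A id
  Overlap: { '-' }
Conflict for P: P → - and P → A id
  Overlap: { '-' }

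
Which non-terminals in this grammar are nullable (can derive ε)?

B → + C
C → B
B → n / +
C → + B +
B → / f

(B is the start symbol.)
None

A non-terminal is nullable if it can derive ε (the empty string): either it has an ε-production, or it has a production whose right-hand side consists entirely of nullable non-terminals.

There are no ε-productions, so no non-terminal can derive ε.
No non-terminals are nullable.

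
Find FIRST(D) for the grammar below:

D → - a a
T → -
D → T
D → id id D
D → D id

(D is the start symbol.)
To compute FIRST(D), examine every production with D on the left-hand side, reading each right-hand side left to right until a non-nullable symbol is reached.

FIRST sets of the other non-terminals involved (by the same procedure, iterated to a fixed point):
  FIRST(T) = { '-' }

From D → - a a:
  - '-' is a terminal: add '-' and stop
From D → T:
  - T is a non-terminal: add FIRST(T) \ {ε} = { '-' }
    T is not nullable, so stop
From D → id id D:
  - id is a terminal: add 'id' and stop
From D → D id:
  - D is the symbol being defined: contributes nothing new
    D is not nullable, so stop

Collecting: FIRST(D) = { '-', 'id' }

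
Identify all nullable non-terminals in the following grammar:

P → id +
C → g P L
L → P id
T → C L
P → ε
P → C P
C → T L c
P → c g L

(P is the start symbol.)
A non-terminal is nullable if it can derive ε (the empty string): either it has an ε-production, or it has a production whose right-hand side consists entirely of nullable non-terminals.

ε-productions: P → ε
So P is immediately nullable.
No further non-terminal can be added: every production for the remaining non-terminals contains a terminal or a non-nullable non-terminal.
Nullable = { 'P' }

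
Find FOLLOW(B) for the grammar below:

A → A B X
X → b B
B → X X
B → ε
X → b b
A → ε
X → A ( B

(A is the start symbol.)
In A → A B X: B is followed by X, add FIRST(X) \ {ε} = { '(', 'b' }
In X → b B: B is at the end, add FOLLOW(X)
In X → A ( B: B is at the end, add FOLLOW(X)

The FOLLOW sets referred to above (computed the same way, to a fixed point):
  FOLLOW(X) = { $, '(', 'b' }

Taking the union: FOLLOW(B) = { $, '(', 'b' }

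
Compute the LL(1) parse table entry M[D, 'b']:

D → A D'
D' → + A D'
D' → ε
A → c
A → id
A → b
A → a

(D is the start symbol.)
To find M[D, 'b'], we find productions for D where 'b' is in the predict set (PREDICT(N → α) = (FIRST(α) \ {ε}) ∪ (FOLLOW(N) if α ⇒* ε)).

Relevant sets:
  FIRST(A) = { 'a', 'b', 'c', 'id' }

D → A D': PREDICT = { 'a', 'b', 'c', 'id' }
  'b' is in predict set, so this production goes in M[D, 'b']

M[D, 'b'] = D → A D'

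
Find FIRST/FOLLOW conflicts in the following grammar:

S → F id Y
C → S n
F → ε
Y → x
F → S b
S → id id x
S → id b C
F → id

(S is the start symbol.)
Nullable non-terminals: F.
FIRST sets used below: FIRST(S) = { 'id' }

F: nullable alternative(s) F → ε; FOLLOW(F) = { 'id' }
  F → ε: FIRST \ {ε} = { } — this is the only nullable alternative, skip
  F → S b: FIRST \ {ε} = { 'id' } — overlaps FOLLOW(F) on { 'id' }: CONFLICT
  F → id: FIRST \ {ε} = { 'id' } — overlaps FOLLOW(F) on { 'id' }: CONFLICT

C, S, Y have no nullable alternative, so no FIRST/FOLLOW check is needed there.

So the grammar has 2 FIRST/FOLLOW conflicts (marked CONFLICT above).

Answer: Yes. F → S b with FOLLOW(F) on { 'id' }; F → id with FOLLOW(F) on { 'id' }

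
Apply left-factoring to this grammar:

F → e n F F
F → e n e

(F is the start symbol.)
Left-factoring transforms A → αβ₁ | αβ₂ into A → αA' and A' → β₁ | β₂
(α is the longest common prefix among the alternatives). Repeat until
no nonterminal has two alternatives with a common prefix.

Round 1: F has alternatives sharing prefix 'e n'. Introduce F': F → e n F'
  Add: F' → F F
  Add: F' → e

No remaining common prefixes — done.

Resulting grammar:
F → e n F'
F' → F F
F' → e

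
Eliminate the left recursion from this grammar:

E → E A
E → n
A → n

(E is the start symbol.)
E is directly left-recursive. The standard transformation for
  A → A α₁ | ... | A α_m | β₁ | ... | β_n
is
  A  → β₁ A' | ... | β_n A'
  A' → α₁ A' | ... | α_m A' | ε

E → n becomes E → n E'
E → E A becomes E' → A E'
Add E' → ε

Productions for other non-terminals are unchanged:
  A → n

Resulting grammar:
E → n E'
E' → A E'
E' → ε
A → n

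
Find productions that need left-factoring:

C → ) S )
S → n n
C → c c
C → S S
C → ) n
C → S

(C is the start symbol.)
Left-factoring is needed when two productions for the same non-terminal
share a common prefix on the right-hand side.

Productions for C:
  C → ) S )
  C → c c
  C → S S
  C → ) n
  C → S

Found common prefix ')' in productions for C
Found common prefix 'S' in productions for C

Answer: Yes, C has productions with common prefix ')'; C has productions with common prefix 'S'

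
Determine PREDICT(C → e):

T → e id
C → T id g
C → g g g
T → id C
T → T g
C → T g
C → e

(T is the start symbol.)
PREDICT(C → e) = (FIRST(RHS) \ {ε}) ∪ (FOLLOW(C) if ε ∈ FIRST(RHS), i.e. RHS ⇒* ε)
FIRST(e) = { 'e' }
ε ∉ FIRST(e), so FOLLOW(C) is not added.
PREDICT(C → e) = { 'e' }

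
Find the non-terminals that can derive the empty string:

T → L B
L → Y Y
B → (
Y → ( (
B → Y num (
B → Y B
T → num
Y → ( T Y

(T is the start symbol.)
None

There are no ε-productions, so no non-terminal can derive ε.
No non-terminals are nullable.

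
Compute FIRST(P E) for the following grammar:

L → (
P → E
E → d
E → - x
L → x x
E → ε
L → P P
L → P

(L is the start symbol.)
FIRST sets of the non-terminals involved (from the grammar, by fixed-point iteration):
  FIRST(P) = { '-', 'd', ε }
  FIRST(E) = { '-', 'd', ε }

To compute FIRST(P E), process the symbols left to right:
Symbol P is a non-terminal. Add FIRST(P) \ {ε} = { '-', 'd' }
P is nullable (ε ∈ FIRST(P)), continue to the next symbol.
Symbol E is a non-terminal. Add FIRST(E) \ {ε} = { '-', 'd' }
E is nullable (ε ∈ FIRST(E)), continue to the next symbol.
All symbols are nullable, so ε is in the result.
FIRST(P E) = { '-', 'd', ε }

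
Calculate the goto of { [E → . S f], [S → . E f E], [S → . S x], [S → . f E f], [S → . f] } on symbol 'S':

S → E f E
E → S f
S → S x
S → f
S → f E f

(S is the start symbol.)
{ [E → S . f], [S → S . x] }

GOTO(I, 'S') = CLOSURE({ [A → αX.β] : [A → α.Xβ] ∈ I, X = 'S' })

Items with dot before 'S', with the dot advanced:
  [E → . S f] → [E → S . f]
  [S → . S x] → [S → S . x]
Closure adds nothing (no advanced item has the dot before a non-terminal).

GOTO = { [E → S . f], [S → S . x] }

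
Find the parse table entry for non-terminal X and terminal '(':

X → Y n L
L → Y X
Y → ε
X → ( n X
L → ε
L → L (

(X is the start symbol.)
To find M[X, '('], we find productions for X where '(' is in the predict set (PREDICT(N → α) = (FIRST(α) \ {ε}) ∪ (FOLLOW(N) if α ⇒* ε)).

Relevant sets:
  FIRST(Y) = { ε }

X → Y n L: PREDICT = { 'n' }
X → ( n X: PREDICT = { '(' }
  '(' is in predict set, so this production goes in M[X, '(']

M[X, '('] = X → ( n X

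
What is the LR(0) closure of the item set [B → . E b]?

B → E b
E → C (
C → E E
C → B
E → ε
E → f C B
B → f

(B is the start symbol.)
{ [B → . E b], [B → . f], [C → . B], [C → . E E], [E → . C (], [E → . f C B], [E → .] }

To compute CLOSURE, for each item [A → α.Bβ] where B is a non-terminal, add [B → .γ] for all productions B → γ; repeat for the newly added items until nothing changes.

Start with: [B → . E b]
  [B → . E b] has the dot before E: add [E → . C (], [E → .], [E → . f C B]
  [E → . C (] has the dot before C: add [C → . E E], [C → . B]
  [C → . B] has the dot before B: add [B → . f]
No further items can be added.

CLOSURE = { [B → . E b], [B → . f], [C → . B], [C → . E E], [E → . C (], [E → . f C B], [E → .] }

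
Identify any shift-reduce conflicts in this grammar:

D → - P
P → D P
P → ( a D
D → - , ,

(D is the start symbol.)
Augment with D' → D and build the canonical LR(0) collection (I0 = CLOSURE({[D' → . D]}), then GOTO on every symbol after a dot until no new states appear). It has 11 states:
  I0: { [D → . - , ,], [D → . - P], [D' → . D] }  — shift
  I1: { [D → - . , ,], [D → - . P], [D → . - , ,], [D → . - P], [P → . ( a D], [P → . D P] }  — shift
  I2: { [D' → D .] }  — accept
  I3: { [P → ( . a D] }  — shift
  I4: { [D → - , . ,] }  — shift
  I5: { [D → . - , ,], [D → . - P], [P → . ( a D], [P → . D P], [P → D . P] }  — shift
  I6: { [D → - P .] }  — reduce
  I7: { [P → D P .] }  — reduce
  I8: { [D → - , , .] }  — reduce
  I9: { [D → . - , ,], [D → . - P], [P → ( a . D] }  — shift
  I10: { [P → ( a D .] }  — reduce

No state contains both a complete item and a shift item.

Answer: No shift-reduce conflicts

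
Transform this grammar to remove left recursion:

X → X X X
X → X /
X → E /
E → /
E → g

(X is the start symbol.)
X → E / X'
X' → X X X'
X' → / X'
X' → ε
E → /
E → g

X is directly left-recursive. The standard transformation for
  A → A α₁ | ... | A α_m | β₁ | ... | β_n
is
  A  → β₁ A' | ... | β_n A'
  A' → α₁ A' | ... | α_m A' | ε

X → E / becomes X → E / X'
X → X X X becomes X' → X X X'
X → X / becomes X' → / X'
Add X' → ε

Productions for other non-terminals are unchanged:
  E → /
  E → g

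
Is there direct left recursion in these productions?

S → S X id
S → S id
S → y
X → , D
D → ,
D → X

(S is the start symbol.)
Yes, S is left-recursive

Direct left recursion occurs when N → N α for some non-terminal N (the right-hand side begins with the left-hand side itself).

S → S X id: LEFT RECURSIVE (starts with S)
S → S id: LEFT RECURSIVE (starts with S)
S → y: starts with y
X → , D: starts with ','
D → ,: starts with ','
D → X: starts with X

The grammar has direct left recursion on: S.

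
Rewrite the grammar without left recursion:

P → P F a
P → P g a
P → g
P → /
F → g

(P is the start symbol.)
P is directly left-recursive. The standard transformation for
  A → A α₁ | ... | A α_m | β₁ | ... | β_n
is
  A  → β₁ A' | ... | β_n A'
  A' → α₁ A' | ... | α_m A' | ε

P → g becomes P → g P'
P → / becomes P → / P'
P → P F a becomes P' → F a P'
P → P g a becomes P' → g a P'
Add P' → ε

Productions for other non-terminals are unchanged:
  F → g

Resulting grammar:
P → g P'
P → / P'
P' → F a P'
P' → g a P'
P' → ε
F → g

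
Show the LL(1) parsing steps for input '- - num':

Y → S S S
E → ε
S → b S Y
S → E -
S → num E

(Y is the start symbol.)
Stack is shown with the top on the left.

Stack      Input      Action
----------------------------
Y $        - - num $  output Y → S S S
S S S $    - - num $  output S → E -
E - S S $  - - num $  output E → ε
- S S $    - - num $  match '-'
S S $      - num $    output S → E -
E - S $    - num $    output E → ε
- S $      - num $    match '-'
S $        num $      output S → num E
num E $    num $      match 'num'
E $        $          output E → ε
$          $          accept

The string is accepted.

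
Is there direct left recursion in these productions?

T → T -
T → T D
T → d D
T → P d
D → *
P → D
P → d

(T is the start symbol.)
Yes, T is left-recursive

T → T -: LEFT RECURSIVE (starts with T)
T → T D: LEFT RECURSIVE (starts with T)
T → d D: starts with d
T → P d: starts with P
D → *: starts with '*'
P → D: starts with D
P → d: starts with d

The grammar has direct left recursion on: T.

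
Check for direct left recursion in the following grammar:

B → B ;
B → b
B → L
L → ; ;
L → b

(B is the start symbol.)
Direct left recursion occurs when N → N α for some non-terminal N (the right-hand side begins with the left-hand side itself).

B → B ;: LEFT RECURSIVE (starts with B)
B → b: starts with b
B → L: starts with L
L → ; ;: starts with ';'
L → b: starts with b

The grammar has direct left recursion on: B.

Answer: Yes, B is left-recursive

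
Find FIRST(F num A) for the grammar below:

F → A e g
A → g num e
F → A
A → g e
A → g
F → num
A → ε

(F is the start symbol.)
{ 'e', 'g', 'num' }

FIRST sets of the non-terminals involved (from the grammar, by fixed-point iteration):
  FIRST(F) = { 'e', 'g', 'num', ε }

To compute FIRST(F num A), process the symbols left to right:
Symbol F is a non-terminal. Add FIRST(F) \ {ε} = { 'e', 'g', 'num' }
F is nullable (ε ∈ FIRST(F)), continue to the next symbol.
Symbol num is a terminal. Add 'num' and stop.
FIRST(F num A) = { 'e', 'g', 'num' }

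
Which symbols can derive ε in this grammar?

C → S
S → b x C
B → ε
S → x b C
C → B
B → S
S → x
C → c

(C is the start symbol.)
A non-terminal is nullable if it can derive ε (the empty string): either it has an ε-production, or it has a production whose right-hand side consists entirely of nullable non-terminals.

ε-productions: B → ε
So B is immediately nullable.
C → B: every symbol on the right is nullable, so C is nullable too.
No further non-terminal can be added: every production for the remaining non-terminals contains a terminal or a non-nullable non-terminal.
Nullable = { 'B', 'C' }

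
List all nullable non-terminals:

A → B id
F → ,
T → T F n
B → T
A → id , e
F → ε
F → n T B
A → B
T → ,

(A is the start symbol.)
ε-productions: F → ε
So F is immediately nullable.
No further non-terminal can be added: every production for the remaining non-terminals contains a terminal or a non-nullable non-terminal.
Nullable = { 'F' }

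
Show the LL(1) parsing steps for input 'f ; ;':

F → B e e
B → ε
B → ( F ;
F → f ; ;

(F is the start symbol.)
LL(1) parsing maintains a stack (initially the start symbol over $) and the input. At each step: if the stack top is a terminal, match it against the current input token; if it is a non-terminal N, replace it with the RHS of M[N, lookahead] (the unique production whose predict set contains the lookahead).

Stack is shown with the top on the left.

Stack    Input    Action
------------------------
F $      f ; ; $  output F → f ; ;
f ; ; $  f ; ; $  match 'f'
; ; $    ; ; $    match ';'
; $      ; $      match ';'
$        $        accept

The string is accepted.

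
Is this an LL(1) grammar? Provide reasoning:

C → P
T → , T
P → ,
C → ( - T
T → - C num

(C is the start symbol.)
Yes, the grammar is LL(1).

A grammar is LL(1) if for each non-terminal N with multiple productions, the predict sets of those productions are pairwise disjoint, where PREDICT(N → α) = (FIRST(α) \ {ε}) ∪ (FOLLOW(N) if α ⇒* ε).

Relevant sets:
  FIRST(P) = { ',' }

For C:
  PREDICT(C → P) = { ',' }
  PREDICT(C → '(' '-' T) = { '(' }
For T:
  PREDICT(T → ',' T) = { ',' }
  PREDICT(T → '-' C num) = { '-' }
P has a single production, so nothing to check there.

All predict sets are disjoint. The grammar IS LL(1).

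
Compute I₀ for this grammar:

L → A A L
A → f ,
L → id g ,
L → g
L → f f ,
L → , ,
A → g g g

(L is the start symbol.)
{ [A → . f ,], [A → . g g g], [L → . , ,], [L → . A A L], [L → . f f ,], [L → . g], [L → . id g ,], [L' → . L] }

First, augment the grammar with L' → L
I₀ = CLOSURE({ [L' → . L] }):
  [L' → . L] has the dot before L: add [L → . A A L], [L → . id g ,], [L → . g], [L → . f f ,], [L → . , ,]
  [L → . A A L] has the dot before A: add [A → . f ,], [A → . g g g]
No further items can be added.

I₀ = { [A → . f ,], [A → . g g g], [L → . , ,], [L → . A A L], [L → . f f ,], [L → . g], [L → . id g ,], [L' → . L] }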